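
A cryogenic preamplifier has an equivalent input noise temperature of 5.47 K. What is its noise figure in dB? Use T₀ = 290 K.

0.081 dB

F = 1 + T_e/T₀ = 1 + 5.47/290 = 1.01886
NF = 10 log₁₀(1.01886) = 0.081 dB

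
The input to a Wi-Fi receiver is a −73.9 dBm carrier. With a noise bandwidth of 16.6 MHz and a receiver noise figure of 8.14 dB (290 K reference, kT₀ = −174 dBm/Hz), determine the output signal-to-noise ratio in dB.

Noise floor: N = −174 + 10 log₁₀(B) + NF
10 log₁₀(1.66×10⁷) = 72.2 dB
N = −174 + 72.2 + 8.14 = −93.66 dBm
SNR = P_sig − N = −73.9 − (−93.66) = 19.76 dB → 19.8 dB

19.8 dB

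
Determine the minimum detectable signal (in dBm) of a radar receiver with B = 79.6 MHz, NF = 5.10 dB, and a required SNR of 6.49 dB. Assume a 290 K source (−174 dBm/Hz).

−83.4 dBm

Sensitivity = −174 + 10 log₁₀(B) + NF + SNR_min
= −174 + 79.01 + 5.10 + 6.49
= −83.40 dBm → −83.4 dBm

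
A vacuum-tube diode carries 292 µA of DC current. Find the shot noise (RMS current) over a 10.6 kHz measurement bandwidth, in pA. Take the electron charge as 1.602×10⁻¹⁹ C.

I_n = √(2qI·B)
2qI·B = 2 × 1.602×10⁻¹⁹ × 2.92×10⁻⁴ × 1.06×10⁴ = 9.92×10⁻¹⁹ A²
I_n = √(9.92×10⁻¹⁹) = 9.96×10⁻¹⁰ A = 996 pA

996 pA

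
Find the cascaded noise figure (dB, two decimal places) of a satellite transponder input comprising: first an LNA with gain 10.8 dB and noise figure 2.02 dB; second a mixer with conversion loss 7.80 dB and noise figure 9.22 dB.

3.43 dB

Convert to linear (a loss of L dB is a gain of −L dB): F_i = 10^(NF_i/10), G_i = 10^(G_i,dB/10)
  Stage 1: F_1 = 10^(2.02/10) = 1.592, G_1 = 10^(10.8/10) = 12.02
  Stage 2: F_2 = 10^(9.22/10) = 8.356, G_2 = 10^(−7.80/10) = 0.1660
Friis cascade:
  F = 1.592 + (8.356 − 1)/12.02 = 2.204
NF = 10 log₁₀(2.204) = 3.43 dB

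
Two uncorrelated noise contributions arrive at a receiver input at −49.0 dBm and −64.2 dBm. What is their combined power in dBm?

Convert to linear, add, convert back:
P₁ = 1.26×10⁻⁸ W, P₂ = 3.80×10⁻¹⁰ W
P_tot = 1.30×10⁻⁸ W → 10 log₁₀(P_tot / 10⁻³) = −48.9 dBm

−48.9 dBm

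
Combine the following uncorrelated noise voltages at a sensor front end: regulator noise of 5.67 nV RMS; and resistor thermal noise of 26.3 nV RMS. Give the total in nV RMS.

26.9 nV

Uncorrelated sources add in power (mean-square): V_tot = √(ΣV_i²)
V_tot = √[(5.67×10⁻⁹)² + (2.63×10⁻⁸)²] = 2.69×10⁻⁸ V = 26.9 nV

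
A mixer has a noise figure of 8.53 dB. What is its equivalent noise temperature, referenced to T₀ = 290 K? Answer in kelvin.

F = 10^(8.53/10) = 7.12853
T_e = (F − 1)·T₀ = (7.12853 − 1) × 290 = 1777 K

1777 K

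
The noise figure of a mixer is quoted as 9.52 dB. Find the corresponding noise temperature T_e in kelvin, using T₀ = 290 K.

F = 10^(9.52/10) = 8.95365
T_e = (F − 1)·T₀ = (8.95365 − 1) × 290 = 2307 K

2307 K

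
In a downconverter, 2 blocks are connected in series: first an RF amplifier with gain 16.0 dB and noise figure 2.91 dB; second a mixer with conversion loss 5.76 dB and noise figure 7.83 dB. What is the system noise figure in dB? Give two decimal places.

3.18 dB

Convert to linear (a loss of L dB is a gain of −L dB): F_i = 10^(NF_i/10), G_i = 10^(G_i,dB/10)
  Stage 1: F_1 = 10^(2.91/10) = 1.954, G_1 = 10^(16.0/10) = 39.81
  Stage 2: F_2 = 10^(7.83/10) = 6.067, G_2 = 10^(−5.76/10) = 0.2655
Friis cascade:
  F = 1.954 + (6.067 − 1)/39.81 = 2.082
NF = 10 log₁₀(2.082) = 3.18 dB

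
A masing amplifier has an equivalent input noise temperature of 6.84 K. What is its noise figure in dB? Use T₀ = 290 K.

0.101 dB

F = 1 + T_e/T₀ = 1 + 6.84/290 = 1.02359
NF = 10 log₁₀(1.02359) = 0.101 dB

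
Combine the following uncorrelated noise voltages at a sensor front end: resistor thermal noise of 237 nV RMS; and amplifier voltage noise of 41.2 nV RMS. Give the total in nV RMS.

Uncorrelated sources add in power (mean-square): V_tot = √(ΣV_i²)
V_tot = √[(2.37×10⁻⁷)² + (4.12×10⁻⁸)²] = 2.41×10⁻⁷ V = 241 nV

241 nV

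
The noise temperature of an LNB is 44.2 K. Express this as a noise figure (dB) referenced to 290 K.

F = 1 + T_e/T₀ = 1 + 44.2/290 = 1.15241
NF = 10 log₁₀(1.15241) = 0.616 dB

0.616 dB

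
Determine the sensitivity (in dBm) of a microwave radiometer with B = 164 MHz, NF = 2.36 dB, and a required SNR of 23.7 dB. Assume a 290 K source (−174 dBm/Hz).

Sensitivity = −174 + 10 log₁₀(B) + NF + SNR_min
= −174 + 82.15 + 2.36 + 23.7
= −65.79 dBm → −65.8 dBm

−65.8 dBm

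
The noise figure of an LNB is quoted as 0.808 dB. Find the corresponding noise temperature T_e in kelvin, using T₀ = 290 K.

59.3 K

F = 10^(0.808/10) = 1.20448
T_e = (F − 1)·T₀ = (1.20448 − 1) × 290 = 59.3 K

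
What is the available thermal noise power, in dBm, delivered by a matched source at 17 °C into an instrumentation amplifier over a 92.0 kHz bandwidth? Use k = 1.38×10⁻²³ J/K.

T = 17 °C + 273.15 = 290.15 K
P_n = kTB = 1.38×10⁻²³ × 290.15 × 9.20×10⁴ = 3.68×10⁻¹⁶ W
In dBm: 10 log₁₀(3.68×10⁻¹⁶ / 10⁻³) = −124.3 dBm

−124.3 dBm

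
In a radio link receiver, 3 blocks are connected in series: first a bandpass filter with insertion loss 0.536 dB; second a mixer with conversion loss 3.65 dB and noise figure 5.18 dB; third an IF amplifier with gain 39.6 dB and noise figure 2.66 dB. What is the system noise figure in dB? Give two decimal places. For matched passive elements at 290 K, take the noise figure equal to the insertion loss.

Convert to linear (a loss of L dB is a gain of −L dB): F_i = 10^(NF_i/10), G_i = 10^(G_i,dB/10)
  Stage 1: F_1 = 10^(0.536/10) = 1.131, G_1 = 10^(−0.536/10) = 0.8839
  Stage 2: F_2 = 10^(5.18/10) = 3.296, G_2 = 10^(−3.65/10) = 0.4315
  Stage 3: F_3 = 10^(2.66/10) = 1.845, G_3 = 10^(39.6/10) = 9120
Friis cascade:
  F = 1.131 + (3.296 − 1)/0.8839 + (1.845 − 1)/0.3814 = 5.945
NF = 10 log₁₀(5.945) = 7.74 dB

7.74 dB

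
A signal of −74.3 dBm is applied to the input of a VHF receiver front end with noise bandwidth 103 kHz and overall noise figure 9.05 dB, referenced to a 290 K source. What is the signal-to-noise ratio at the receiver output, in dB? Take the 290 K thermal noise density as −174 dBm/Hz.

40.5 dB

Noise floor: N = −174 + 10 log₁₀(B) + NF
10 log₁₀(1.03×10⁵) = 50.13 dB
N = −174 + 50.13 + 9.05 = −114.82 dBm
SNR = P_sig − N = −74.3 − (−114.82) = 40.52 dB → 40.5 dB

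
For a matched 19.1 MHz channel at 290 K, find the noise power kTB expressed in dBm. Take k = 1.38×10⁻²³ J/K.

P_n = kTB = 1.38×10⁻²³ × 290 × 1.91×10⁷ = 7.64×10⁻¹⁴ W
In dBm: 10 log₁₀(7.64×10⁻¹⁴ / 10⁻³) = −101.2 dBm

−101.2 dBm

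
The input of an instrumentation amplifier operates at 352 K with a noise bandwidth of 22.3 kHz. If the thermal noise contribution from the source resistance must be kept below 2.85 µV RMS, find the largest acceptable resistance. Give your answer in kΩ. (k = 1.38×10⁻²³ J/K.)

18.7 kΩ

Johnson–Nyquist: V_n = √(4kTRB) ⇒ R = V_n² / (4kTB)
4kTB = 4 × 1.38×10⁻²³ × 352 × 2.23×10⁴ = 4.33×10⁻¹⁶
R = (2.85×10⁻⁶)² / 4.33×10⁻¹⁶ = 1.87×10⁴ Ω = 18.7 kΩ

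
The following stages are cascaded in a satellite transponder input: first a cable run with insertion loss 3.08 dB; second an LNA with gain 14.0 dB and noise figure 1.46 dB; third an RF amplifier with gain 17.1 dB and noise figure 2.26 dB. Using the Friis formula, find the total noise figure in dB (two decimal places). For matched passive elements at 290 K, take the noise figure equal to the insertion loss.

4.62 dB

Convert to linear (a loss of L dB is a gain of −L dB): F_i = 10^(NF_i/10), G_i = 10^(G_i,dB/10)
  Stage 1: F_1 = 10^(3.08/10) = 2.032, G_1 = 10^(−3.08/10) = 0.4920
  Stage 2: F_2 = 10^(1.46/10) = 1.400, G_2 = 10^(14.0/10) = 25.12
  Stage 3: F_3 = 10^(2.26/10) = 1.683, G_3 = 10^(17.1/10) = 51.29
Friis cascade:
  F = 2.032 + (1.400 − 1)/0.4920 + (1.683 − 1)/12.36 = 2.900
NF = 10 log₁₀(2.900) = 4.62 dB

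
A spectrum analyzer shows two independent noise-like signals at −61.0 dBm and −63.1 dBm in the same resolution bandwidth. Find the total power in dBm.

−58.9 dBm

Convert to linear, add, convert back:
P₁ = 7.94×10⁻¹⁰ W, P₂ = 4.90×10⁻¹⁰ W
P_tot = 1.28×10⁻⁹ W → 10 log₁₀(P_tot / 10⁻³) = −58.9 dBm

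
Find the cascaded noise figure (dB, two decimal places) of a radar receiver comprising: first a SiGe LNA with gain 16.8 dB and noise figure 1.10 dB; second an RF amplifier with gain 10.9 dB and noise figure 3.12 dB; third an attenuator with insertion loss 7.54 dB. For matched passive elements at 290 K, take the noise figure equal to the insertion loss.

Convert to linear (a loss of L dB is a gain of −L dB): F_i = 10^(NF_i/10), G_i = 10^(G_i,dB/10)
  Stage 1: F_1 = 10^(1.10/10) = 1.288, G_1 = 10^(16.8/10) = 47.86
  Stage 2: F_2 = 10^(3.12/10) = 2.051, G_2 = 10^(10.9/10) = 12.30
  Stage 3: F_3 = 10^(7.54/10) = 5.675, G_3 = 10^(−7.54/10) = 0.1762
Friis cascade:
  F = 1.288 + (2.051 − 1)/47.86 + (5.675 − 1)/588.8 = 1.318
NF = 10 log₁₀(1.318) = 1.20 dB

1.20 dB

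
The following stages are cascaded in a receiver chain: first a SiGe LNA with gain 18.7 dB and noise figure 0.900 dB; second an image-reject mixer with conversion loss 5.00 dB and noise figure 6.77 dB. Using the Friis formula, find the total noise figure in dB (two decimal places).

Convert to linear (a loss of L dB is a gain of −L dB): F_i = 10^(NF_i/10), G_i = 10^(G_i,dB/10)
  Stage 1: F_1 = 10^(0.900/10) = 1.230, G_1 = 10^(18.7/10) = 74.13
  Stage 2: F_2 = 10^(6.77/10) = 4.753, G_2 = 10^(−5.00/10) = 0.3162
Friis cascade:
  F = 1.230 + (4.753 − 1)/74.13 = 1.281
NF = 10 log₁₀(1.281) = 1.08 dB

1.08 dB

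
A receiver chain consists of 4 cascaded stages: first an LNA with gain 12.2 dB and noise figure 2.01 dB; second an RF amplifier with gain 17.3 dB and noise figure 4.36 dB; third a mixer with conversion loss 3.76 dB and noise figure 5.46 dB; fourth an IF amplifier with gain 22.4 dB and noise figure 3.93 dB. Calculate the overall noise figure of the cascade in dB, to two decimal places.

Convert to linear (a loss of L dB is a gain of −L dB): F_i = 10^(NF_i/10), G_i = 10^(G_i,dB/10)
  Stage 1: F_1 = 10^(2.01/10) = 1.589, G_1 = 10^(12.2/10) = 16.60
  Stage 2: F_2 = 10^(4.36/10) = 2.729, G_2 = 10^(17.3/10) = 53.70
  Stage 3: F_3 = 10^(5.46/10) = 3.516, G_3 = 10^(−3.76/10) = 0.4207
  Stage 4: F_4 = 10^(3.93/10) = 2.472, G_4 = 10^(22.4/10) = 173.8
Friis cascade:
  F = 1.589 + (2.729 − 1)/16.60 + (3.516 − 1)/891.3 + (2.472 − 1)/375.0 = 1.699
NF = 10 log₁₀(1.699) = 2.30 dB

2.30 dB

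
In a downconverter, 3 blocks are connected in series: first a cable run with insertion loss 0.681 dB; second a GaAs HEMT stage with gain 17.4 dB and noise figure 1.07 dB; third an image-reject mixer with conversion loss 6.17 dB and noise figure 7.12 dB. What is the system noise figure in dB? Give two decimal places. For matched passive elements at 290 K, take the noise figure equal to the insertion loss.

Convert to linear (a loss of L dB is a gain of −L dB): F_i = 10^(NF_i/10), G_i = 10^(G_i,dB/10)
  Stage 1: F_1 = 10^(0.681/10) = 1.170, G_1 = 10^(−0.681/10) = 0.8549
  Stage 2: F_2 = 10^(1.07/10) = 1.279, G_2 = 10^(17.4/10) = 54.95
  Stage 3: F_3 = 10^(7.12/10) = 5.152, G_3 = 10^(−6.17/10) = 0.2415
Friis cascade:
  F = 1.170 + (1.279 − 1)/0.8549 + (5.152 − 1)/46.98 = 1.585
NF = 10 log₁₀(1.585) = 2.00 dB

2.00 dB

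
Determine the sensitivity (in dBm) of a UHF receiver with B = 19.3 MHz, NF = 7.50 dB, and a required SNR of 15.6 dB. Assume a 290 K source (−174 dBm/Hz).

−78.0 dBm

Sensitivity = −174 + 10 log₁₀(B) + NF + SNR_min
= −174 + 72.86 + 7.50 + 15.6
= −78.04 dBm → −78.0 dBm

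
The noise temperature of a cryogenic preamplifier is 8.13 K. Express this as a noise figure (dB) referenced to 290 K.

0.120 dB

F = 1 + T_e/T₀ = 1 + 8.13/290 = 1.02803
NF = 10 log₁₀(1.02803) = 0.120 dB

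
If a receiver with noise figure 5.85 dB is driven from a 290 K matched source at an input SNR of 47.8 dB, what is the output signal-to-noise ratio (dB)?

By definition F = SNR_in/SNR_out, so in dB: SNR_out = SNR_in − NF
SNR_out = 47.8 − 5.85 = 41.95 dB

41.95 dB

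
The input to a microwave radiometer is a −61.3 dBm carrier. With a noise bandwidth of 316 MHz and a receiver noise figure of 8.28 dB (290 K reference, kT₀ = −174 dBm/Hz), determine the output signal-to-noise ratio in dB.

19.4 dB

Noise floor: N = −174 + 10 log₁₀(B) + NF
10 log₁₀(3.16×10⁸) = 85 dB
N = −174 + 85 + 8.28 = −80.72 dBm
SNR = P_sig − N = −61.3 − (−80.72) = 19.42 dB → 19.4 dB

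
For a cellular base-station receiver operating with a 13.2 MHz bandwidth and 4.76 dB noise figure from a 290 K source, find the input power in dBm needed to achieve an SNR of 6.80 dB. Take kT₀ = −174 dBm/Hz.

Sensitivity = −174 + 10 log₁₀(B) + NF + SNR_min
= −174 + 71.21 + 4.76 + 6.80
= −91.23 dBm → −91.2 dBm

−91.2 dBm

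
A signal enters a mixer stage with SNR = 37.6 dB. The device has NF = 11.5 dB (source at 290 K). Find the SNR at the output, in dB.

By definition F = SNR_in/SNR_out, so in dB: SNR_out = SNR_in − NF
SNR_out = 37.6 − 11.5 = 26.1 dB

26.1 dB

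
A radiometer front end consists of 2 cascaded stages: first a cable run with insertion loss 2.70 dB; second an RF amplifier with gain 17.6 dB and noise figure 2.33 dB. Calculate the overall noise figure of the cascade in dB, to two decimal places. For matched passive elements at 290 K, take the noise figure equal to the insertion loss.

Convert to linear (a loss of L dB is a gain of −L dB): F_i = 10^(NF_i/10), G_i = 10^(G_i,dB/10)
  Stage 1: F_1 = 10^(2.70/10) = 1.862, G_1 = 10^(−2.70/10) = 0.5370
  Stage 2: F_2 = 10^(2.33/10) = 1.710, G_2 = 10^(17.6/10) = 57.54
Friis cascade:
  F = 1.862 + (1.710 − 1)/0.5370 = 3.184
NF = 10 log₁₀(3.184) = 5.03 dB

5.03 dB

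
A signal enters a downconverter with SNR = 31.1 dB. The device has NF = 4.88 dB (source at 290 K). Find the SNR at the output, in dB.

By definition F = SNR_in/SNR_out, so in dB: SNR_out = SNR_in − NF
SNR_out = 31.1 − 4.88 = 26.22 dB

26.22 dB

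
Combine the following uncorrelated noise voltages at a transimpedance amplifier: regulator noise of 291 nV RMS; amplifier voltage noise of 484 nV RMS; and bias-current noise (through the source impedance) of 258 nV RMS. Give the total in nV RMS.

621 nV

Uncorrelated sources add in power (mean-square): V_tot = √(ΣV_i²)
V_tot = √[(2.91×10⁻⁷)² + (4.84×10⁻⁷)² + (2.58×10⁻⁷)²] = 6.21×10⁻⁷ V = 621 nV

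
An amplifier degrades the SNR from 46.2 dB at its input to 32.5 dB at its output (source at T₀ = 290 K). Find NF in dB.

13.7 dB

NF (dB) = SNR_in(dB) − SNR_out(dB) when the source is at T₀
NF = 46.2 − 32.5 = 13.7 dB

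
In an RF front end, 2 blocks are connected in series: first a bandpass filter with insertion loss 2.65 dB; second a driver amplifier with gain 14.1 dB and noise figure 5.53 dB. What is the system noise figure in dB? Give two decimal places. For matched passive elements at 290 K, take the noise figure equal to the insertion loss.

Convert to linear (a loss of L dB is a gain of −L dB): F_i = 10^(NF_i/10), G_i = 10^(G_i,dB/10)
  Stage 1: F_1 = 10^(2.65/10) = 1.841, G_1 = 10^(−2.65/10) = 0.5433
  Stage 2: F_2 = 10^(5.53/10) = 3.573, G_2 = 10^(14.1/10) = 25.70
Friis cascade:
  F = 1.841 + (3.573 − 1)/0.5433 = 6.577
NF = 10 log₁₀(6.577) = 8.18 dB

8.18 dB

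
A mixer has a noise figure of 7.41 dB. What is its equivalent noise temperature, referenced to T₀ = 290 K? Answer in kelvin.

1307 K

F = 10^(7.41/10) = 5.50808
T_e = (F − 1)·T₀ = (5.50808 − 1) × 290 = 1307 K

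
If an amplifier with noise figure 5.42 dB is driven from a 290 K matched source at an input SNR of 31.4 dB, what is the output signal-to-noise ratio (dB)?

By definition F = SNR_in/SNR_out, so in dB: SNR_out = SNR_in − NF
SNR_out = 31.4 − 5.42 = 25.98 dB

25.98 dB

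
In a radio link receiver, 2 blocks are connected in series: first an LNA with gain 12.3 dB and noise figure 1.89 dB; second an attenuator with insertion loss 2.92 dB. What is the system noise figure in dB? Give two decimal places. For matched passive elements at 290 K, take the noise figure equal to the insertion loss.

Convert to linear (a loss of L dB is a gain of −L dB): F_i = 10^(NF_i/10), G_i = 10^(G_i,dB/10)
  Stage 1: F_1 = 10^(1.89/10) = 1.545, G_1 = 10^(12.3/10) = 16.98
  Stage 2: F_2 = 10^(2.92/10) = 1.959, G_2 = 10^(−2.92/10) = 0.5105
Friis cascade:
  F = 1.545 + (1.959 − 1)/16.98 = 1.602
NF = 10 log₁₀(1.602) = 2.05 dB

2.05 dB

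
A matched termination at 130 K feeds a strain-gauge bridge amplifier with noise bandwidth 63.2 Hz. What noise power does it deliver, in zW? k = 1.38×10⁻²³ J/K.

113 zW

P_n = kTB = 1.38×10⁻²³ × 130 × 6.32×10¹ = 1.13×10⁻¹⁹ W = 113 zW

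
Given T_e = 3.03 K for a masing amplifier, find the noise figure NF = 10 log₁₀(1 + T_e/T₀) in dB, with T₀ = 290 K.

0.045 dB

F = 1 + T_e/T₀ = 1 + 3.03/290 = 1.01045
NF = 10 log₁₀(1.01045) = 0.045 dB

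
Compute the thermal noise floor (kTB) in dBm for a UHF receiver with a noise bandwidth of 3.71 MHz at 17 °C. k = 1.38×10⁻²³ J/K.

T = 17 °C + 273.15 = 290.15 K
P_n = kTB = 1.38×10⁻²³ × 290.15 × 3.71×10⁶ = 1.49×10⁻¹⁴ W
In dBm: 10 log₁₀(1.49×10⁻¹⁴ / 10⁻³) = −108.3 dBm

−108.3 dBm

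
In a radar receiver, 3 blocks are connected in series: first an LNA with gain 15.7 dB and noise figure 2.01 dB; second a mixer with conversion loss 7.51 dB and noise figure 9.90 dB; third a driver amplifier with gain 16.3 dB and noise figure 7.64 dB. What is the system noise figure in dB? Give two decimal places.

Convert to linear (a loss of L dB is a gain of −L dB): F_i = 10^(NF_i/10), G_i = 10^(G_i,dB/10)
  Stage 1: F_1 = 10^(2.01/10) = 1.589, G_1 = 10^(15.7/10) = 37.15
  Stage 2: F_2 = 10^(9.90/10) = 9.772, G_2 = 10^(−7.51/10) = 0.1774
  Stage 3: F_3 = 10^(7.64/10) = 5.808, G_3 = 10^(16.3/10) = 42.66
Friis cascade:
  F = 1.589 + (9.772 − 1)/37.15 + (5.808 − 1)/6.592 = 2.554
NF = 10 log₁₀(2.554) = 4.07 dB

4.07 dB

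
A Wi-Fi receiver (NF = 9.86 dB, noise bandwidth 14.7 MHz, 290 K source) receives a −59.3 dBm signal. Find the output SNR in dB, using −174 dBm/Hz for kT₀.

Noise floor: N = −174 + 10 log₁₀(B) + NF
10 log₁₀(1.47×10⁷) = 71.67 dB
N = −174 + 71.67 + 9.86 = −92.47 dBm
SNR = P_sig − N = −59.3 − (−92.47) = 33.17 dB → 33.2 dB

33.2 dB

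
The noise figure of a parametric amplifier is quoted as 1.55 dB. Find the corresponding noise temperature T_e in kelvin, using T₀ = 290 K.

124 K

F = 10^(1.55/10) = 1.42889
T_e = (F − 1)·T₀ = (1.42889 − 1) × 290 = 124 K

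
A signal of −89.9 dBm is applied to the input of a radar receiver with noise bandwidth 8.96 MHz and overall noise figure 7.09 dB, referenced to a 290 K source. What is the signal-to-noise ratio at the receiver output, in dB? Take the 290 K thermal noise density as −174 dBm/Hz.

7.5 dB

Noise floor: N = −174 + 10 log₁₀(B) + NF
10 log₁₀(8.96×10⁶) = 69.52 dB
N = −174 + 69.52 + 7.09 = −97.39 dBm
SNR = P_sig − N = −89.9 − (−97.39) = 7.49 dB → 7.5 dB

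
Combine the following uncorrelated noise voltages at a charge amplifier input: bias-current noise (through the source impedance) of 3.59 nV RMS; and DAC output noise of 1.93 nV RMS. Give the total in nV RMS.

4.08 nV

Uncorrelated sources add in power (mean-square): V_tot = √(ΣV_i²)
V_tot = √[(3.59×10⁻⁹)² + (1.93×10⁻⁹)²] = 4.08×10⁻⁹ V = 4.08 nV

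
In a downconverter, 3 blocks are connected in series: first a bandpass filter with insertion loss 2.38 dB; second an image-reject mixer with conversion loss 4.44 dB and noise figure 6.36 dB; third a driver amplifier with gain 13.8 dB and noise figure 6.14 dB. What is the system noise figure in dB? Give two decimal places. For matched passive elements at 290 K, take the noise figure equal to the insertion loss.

13.51 dB

Convert to linear (a loss of L dB is a gain of −L dB): F_i = 10^(NF_i/10), G_i = 10^(G_i,dB/10)
  Stage 1: F_1 = 10^(2.38/10) = 1.730, G_1 = 10^(−2.38/10) = 0.5781
  Stage 2: F_2 = 10^(6.36/10) = 4.325, G_2 = 10^(−4.44/10) = 0.3597
  Stage 3: F_3 = 10^(6.14/10) = 4.111, G_3 = 10^(13.8/10) = 23.99
Friis cascade:
  F = 1.730 + (4.325 − 1)/0.5781 + (4.111 − 1)/0.2080 = 22.44
NF = 10 log₁₀(22.44) = 13.51 dB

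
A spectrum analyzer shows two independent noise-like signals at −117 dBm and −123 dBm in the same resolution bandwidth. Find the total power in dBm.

−116.0 dBm

Convert to linear, add, convert back:
P₁ = 2.00×10⁻¹⁵ W, P₂ = 5.01×10⁻¹⁶ W
P_tot = 2.50×10⁻¹⁵ W → 10 log₁₀(P_tot / 10⁻³) = −116.0 dBm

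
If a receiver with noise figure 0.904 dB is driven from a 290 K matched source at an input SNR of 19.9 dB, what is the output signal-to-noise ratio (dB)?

18.996 dB

By definition F = SNR_in/SNR_out, so in dB: SNR_out = SNR_in − NF
SNR_out = 19.9 − 0.904 = 18.996 dB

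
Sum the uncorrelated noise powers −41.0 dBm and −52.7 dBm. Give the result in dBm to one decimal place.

Convert to linear, add, convert back:
P₁ = 7.94×10⁻⁸ W, P₂ = 5.37×10⁻⁹ W
P_tot = 8.48×10⁻⁸ W → 10 log₁₀(P_tot / 10⁻³) = −40.7 dBm

−40.7 dBm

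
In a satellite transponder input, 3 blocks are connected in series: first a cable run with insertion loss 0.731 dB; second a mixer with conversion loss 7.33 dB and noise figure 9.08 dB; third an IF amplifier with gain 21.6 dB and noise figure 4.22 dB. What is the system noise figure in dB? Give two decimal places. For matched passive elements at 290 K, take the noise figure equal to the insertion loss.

Convert to linear (a loss of L dB is a gain of −L dB): F_i = 10^(NF_i/10), G_i = 10^(G_i,dB/10)
  Stage 1: F_1 = 10^(0.731/10) = 1.183, G_1 = 10^(−0.731/10) = 0.8451
  Stage 2: F_2 = 10^(9.08/10) = 8.091, G_2 = 10^(−7.33/10) = 0.1849
  Stage 3: F_3 = 10^(4.22/10) = 2.642, G_3 = 10^(21.6/10) = 144.5
Friis cascade:
  F = 1.183 + (8.091 − 1)/0.8451 + (2.642 − 1)/0.1563 = 20.08
NF = 10 log₁₀(20.08) = 13.03 dB

13.03 dB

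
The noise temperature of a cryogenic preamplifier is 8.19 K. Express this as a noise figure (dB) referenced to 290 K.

F = 1 + T_e/T₀ = 1 + 8.19/290 = 1.02824
NF = 10 log₁₀(1.02824) = 0.121 dB

0.121 dB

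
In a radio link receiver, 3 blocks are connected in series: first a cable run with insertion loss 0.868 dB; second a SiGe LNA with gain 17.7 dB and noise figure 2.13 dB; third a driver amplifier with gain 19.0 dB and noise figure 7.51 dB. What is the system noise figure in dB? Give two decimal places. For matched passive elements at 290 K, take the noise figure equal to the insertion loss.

3.20 dB

Convert to linear (a loss of L dB is a gain of −L dB): F_i = 10^(NF_i/10), G_i = 10^(G_i,dB/10)
  Stage 1: F_1 = 10^(0.868/10) = 1.221, G_1 = 10^(−0.868/10) = 0.8188
  Stage 2: F_2 = 10^(2.13/10) = 1.633, G_2 = 10^(17.7/10) = 58.88
  Stage 3: F_3 = 10^(7.51/10) = 5.636, G_3 = 10^(19.0/10) = 79.43
Friis cascade:
  F = 1.221 + (1.633 − 1)/0.8188 + (5.636 − 1)/48.22 = 2.091
NF = 10 log₁₀(2.091) = 3.20 dB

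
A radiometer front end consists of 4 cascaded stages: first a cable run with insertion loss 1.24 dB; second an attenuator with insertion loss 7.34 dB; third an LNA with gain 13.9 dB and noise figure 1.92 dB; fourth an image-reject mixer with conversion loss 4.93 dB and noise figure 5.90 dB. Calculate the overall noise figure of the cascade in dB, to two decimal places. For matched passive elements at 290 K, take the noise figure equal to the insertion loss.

Convert to linear (a loss of L dB is a gain of −L dB): F_i = 10^(NF_i/10), G_i = 10^(G_i,dB/10)
  Stage 1: F_1 = 10^(1.24/10) = 1.330, G_1 = 10^(−1.24/10) = 0.7516
  Stage 2: F_2 = 10^(7.34/10) = 5.420, G_2 = 10^(−7.34/10) = 0.1845
  Stage 3: F_3 = 10^(1.92/10) = 1.556, G_3 = 10^(13.9/10) = 24.55
  Stage 4: F_4 = 10^(5.90/10) = 3.890, G_4 = 10^(−4.93/10) = 0.3214
Friis cascade:
  F = 1.330 + (5.420 − 1)/0.7516 + (1.556 − 1)/0.1387 + (3.890 − 1)/3.404 = 12.07
NF = 10 log₁₀(12.07) = 10.82 dB

10.82 dB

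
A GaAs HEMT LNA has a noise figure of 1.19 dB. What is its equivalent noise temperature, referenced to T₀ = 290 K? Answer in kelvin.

91.4 K

F = 10^(1.19/10) = 1.31522
T_e = (F − 1)·T₀ = (1.31522 − 1) × 290 = 91.4 K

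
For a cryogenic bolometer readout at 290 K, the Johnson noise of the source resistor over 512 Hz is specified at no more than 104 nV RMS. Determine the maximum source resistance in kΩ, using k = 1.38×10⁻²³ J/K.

1.32 kΩ

Johnson–Nyquist: V_n = √(4kTRB) ⇒ R = V_n² / (4kTB)
4kTB = 4 × 1.38×10⁻²³ × 290 × 5.12×10² = 8.20×10⁻¹⁸
R = (1.04×10⁻⁷)² / 8.20×10⁻¹⁸ = 1.32×10³ Ω = 1.32 kΩ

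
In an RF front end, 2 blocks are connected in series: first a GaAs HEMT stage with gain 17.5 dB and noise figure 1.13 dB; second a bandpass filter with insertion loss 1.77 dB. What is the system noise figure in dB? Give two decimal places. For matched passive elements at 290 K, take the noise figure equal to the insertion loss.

Convert to linear (a loss of L dB is a gain of −L dB): F_i = 10^(NF_i/10), G_i = 10^(G_i,dB/10)
  Stage 1: F_1 = 10^(1.13/10) = 1.297, G_1 = 10^(17.5/10) = 56.23
  Stage 2: F_2 = 10^(1.77/10) = 1.503, G_2 = 10^(−1.77/10) = 0.6653
Friis cascade:
  F = 1.297 + (1.503 − 1)/56.23 = 1.306
NF = 10 log₁₀(1.306) = 1.16 dB

1.16 dB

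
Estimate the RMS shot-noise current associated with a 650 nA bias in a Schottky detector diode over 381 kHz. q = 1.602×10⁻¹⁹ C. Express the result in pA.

282 pA

I_n = √(2qI·B)
2qI·B = 2 × 1.602×10⁻¹⁹ × 6.50×10⁻⁷ × 3.81×10⁵ = 7.93×10⁻²⁰ A²
I_n = √(7.93×10⁻²⁰) = 2.82×10⁻¹⁰ A = 282 pA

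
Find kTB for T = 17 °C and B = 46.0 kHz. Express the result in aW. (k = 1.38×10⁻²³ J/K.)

184 aW

T = 17 °C + 273.15 = 290.15 K
P_n = kTB = 1.38×10⁻²³ × 290.15 × 4.60×10⁴ = 1.84×10⁻¹⁶ W = 184 aW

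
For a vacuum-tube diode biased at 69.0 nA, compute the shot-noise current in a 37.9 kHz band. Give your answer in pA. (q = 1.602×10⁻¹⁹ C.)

28.9 pA

I_n = √(2qI·B)
2qI·B = 2 × 1.602×10⁻¹⁹ × 6.90×10⁻⁸ × 3.79×10⁴ = 8.38×10⁻²² A²
I_n = √(8.38×10⁻²²) = 2.89×10⁻¹¹ A = 28.9 pA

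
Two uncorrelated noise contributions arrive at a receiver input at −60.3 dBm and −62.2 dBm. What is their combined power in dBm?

−58.1 dBm

Convert to linear, add, convert back:
P₁ = 9.33×10⁻¹⁰ W, P₂ = 6.03×10⁻¹⁰ W
P_tot = 1.54×10⁻⁹ W → 10 log₁₀(P_tot / 10⁻³) = −58.1 dBm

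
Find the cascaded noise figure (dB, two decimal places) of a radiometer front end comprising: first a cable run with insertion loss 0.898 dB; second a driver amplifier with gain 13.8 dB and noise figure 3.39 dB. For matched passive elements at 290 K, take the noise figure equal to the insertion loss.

Convert to linear (a loss of L dB is a gain of −L dB): F_i = 10^(NF_i/10), G_i = 10^(G_i,dB/10)
  Stage 1: F_1 = 10^(0.898/10) = 1.230, G_1 = 10^(−0.898/10) = 0.8132
  Stage 2: F_2 = 10^(3.39/10) = 2.183, G_2 = 10^(13.8/10) = 23.99
Friis cascade:
  F = 1.230 + (2.183 − 1)/0.8132 = 2.684
NF = 10 log₁₀(2.684) = 4.29 dB

4.29 dB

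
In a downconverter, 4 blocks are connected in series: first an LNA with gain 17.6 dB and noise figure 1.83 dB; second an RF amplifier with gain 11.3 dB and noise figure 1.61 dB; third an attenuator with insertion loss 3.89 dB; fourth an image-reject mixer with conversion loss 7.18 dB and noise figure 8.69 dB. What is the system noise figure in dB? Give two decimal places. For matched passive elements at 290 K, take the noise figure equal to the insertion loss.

Convert to linear (a loss of L dB is a gain of −L dB): F_i = 10^(NF_i/10), G_i = 10^(G_i,dB/10)
  Stage 1: F_1 = 10^(1.83/10) = 1.524, G_1 = 10^(17.6/10) = 57.54
  Stage 2: F_2 = 10^(1.61/10) = 1.449, G_2 = 10^(11.3/10) = 13.49
  Stage 3: F_3 = 10^(3.89/10) = 2.449, G_3 = 10^(−3.89/10) = 0.4083
  Stage 4: F_4 = 10^(8.69/10) = 7.396, G_4 = 10^(−7.18/10) = 0.1914
Friis cascade:
  F = 1.524 + (1.449 − 1)/57.54 + (2.449 − 1)/776.2 + (7.396 − 1)/317.0 = 1.554
NF = 10 log₁₀(1.554) = 1.91 dB

1.91 dB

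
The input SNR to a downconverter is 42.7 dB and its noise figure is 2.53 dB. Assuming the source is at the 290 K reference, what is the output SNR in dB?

By definition F = SNR_in/SNR_out, so in dB: SNR_out = SNR_in − NF
SNR_out = 42.7 − 2.53 = 40.17 dB

40.17 dB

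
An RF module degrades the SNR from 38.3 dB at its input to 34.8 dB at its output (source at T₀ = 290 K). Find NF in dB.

NF (dB) = SNR_in(dB) − SNR_out(dB) when the source is at T₀
NF = 38.3 − 34.8 = 3.5 dB

3.5 dB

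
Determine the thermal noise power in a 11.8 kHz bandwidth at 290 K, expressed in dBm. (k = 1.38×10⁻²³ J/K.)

P_n = kTB = 1.38×10⁻²³ × 290 × 1.18×10⁴ = 4.72×10⁻¹⁷ W
In dBm: 10 log₁₀(4.72×10⁻¹⁷ / 10⁻³) = −133.3 dBm

−133.3 dBm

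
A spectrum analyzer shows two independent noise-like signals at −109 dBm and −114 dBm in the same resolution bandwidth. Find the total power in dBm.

Convert to linear, add, convert back:
P₁ = 1.26×10⁻¹⁴ W, P₂ = 3.98×10⁻¹⁵ W
P_tot = 1.66×10⁻¹⁴ W → 10 log₁₀(P_tot / 10⁻³) = −107.8 dBm

−107.8 dBm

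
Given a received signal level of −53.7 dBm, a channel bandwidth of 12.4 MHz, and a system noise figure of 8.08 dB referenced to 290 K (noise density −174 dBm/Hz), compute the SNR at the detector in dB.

41.3 dB

Noise floor: N = −174 + 10 log₁₀(B) + NF
10 log₁₀(1.24×10⁷) = 70.93 dB
N = −174 + 70.93 + 8.08 = −94.99 dBm
SNR = P_sig − N = −53.7 − (−94.99) = 41.29 dB → 41.3 dB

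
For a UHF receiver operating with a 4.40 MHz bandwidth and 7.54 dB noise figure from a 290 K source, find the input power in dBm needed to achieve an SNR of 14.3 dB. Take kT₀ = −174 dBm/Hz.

−85.7 dBm

Sensitivity = −174 + 10 log₁₀(B) + NF + SNR_min
= −174 + 66.43 + 7.54 + 14.3
= −85.73 dBm → −85.7 dBm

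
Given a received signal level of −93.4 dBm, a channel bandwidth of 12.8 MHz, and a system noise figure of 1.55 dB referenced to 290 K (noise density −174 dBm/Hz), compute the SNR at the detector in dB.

8.0 dB

Noise floor: N = −174 + 10 log₁₀(B) + NF
10 log₁₀(1.28×10⁷) = 71.07 dB
N = −174 + 71.07 + 1.55 = −101.38 dBm
SNR = P_sig − N = −93.4 − (−101.38) = 7.98 dB → 8.0 dB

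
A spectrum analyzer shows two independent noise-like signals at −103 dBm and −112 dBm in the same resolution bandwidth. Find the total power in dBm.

Convert to linear, add, convert back:
P₁ = 5.01×10⁻¹⁴ W, P₂ = 6.31×10⁻¹⁵ W
P_tot = 5.64×10⁻¹⁴ W → 10 log₁₀(P_tot / 10⁻³) = −102.5 dBm

−102.5 dBm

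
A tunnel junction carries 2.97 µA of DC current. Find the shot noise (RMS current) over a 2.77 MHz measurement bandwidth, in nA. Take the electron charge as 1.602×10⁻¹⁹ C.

1.62 nA

I_n = √(2qI·B)
2qI·B = 2 × 1.602×10⁻¹⁹ × 2.97×10⁻⁶ × 2.77×10⁶ = 2.64×10⁻¹⁸ A²
I_n = √(2.64×10⁻¹⁸) = 1.62×10⁻⁹ A = 1.62 nA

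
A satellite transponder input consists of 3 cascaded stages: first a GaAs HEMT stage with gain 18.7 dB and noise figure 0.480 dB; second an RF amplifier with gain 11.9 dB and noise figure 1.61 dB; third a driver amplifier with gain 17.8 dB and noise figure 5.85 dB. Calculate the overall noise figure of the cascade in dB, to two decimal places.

Convert to linear (a loss of L dB is a gain of −L dB): F_i = 10^(NF_i/10), G_i = 10^(G_i,dB/10)
  Stage 1: F_1 = 10^(0.480/10) = 1.117, G_1 = 10^(18.7/10) = 74.13
  Stage 2: F_2 = 10^(1.61/10) = 1.449, G_2 = 10^(11.9/10) = 15.49
  Stage 3: F_3 = 10^(5.85/10) = 3.846, G_3 = 10^(17.8/10) = 60.26
Friis cascade:
  F = 1.117 + (1.449 − 1)/74.13 + (3.846 − 1)/1148 = 1.125
NF = 10 log₁₀(1.125) = 0.51 dB

0.51 dB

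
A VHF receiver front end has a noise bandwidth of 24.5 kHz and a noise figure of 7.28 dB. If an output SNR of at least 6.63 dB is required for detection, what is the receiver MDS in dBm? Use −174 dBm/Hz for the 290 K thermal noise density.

Sensitivity = −174 + 10 log₁₀(B) + NF + SNR_min
= −174 + 43.89 + 7.28 + 6.63
= −116.20 dBm → −116.2 dBm

−116.2 dBm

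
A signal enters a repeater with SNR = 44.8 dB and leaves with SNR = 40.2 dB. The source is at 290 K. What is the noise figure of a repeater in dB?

4.6 dB

NF (dB) = SNR_in(dB) − SNR_out(dB) when the source is at T₀
NF = 44.8 − 40.2 = 4.6 dB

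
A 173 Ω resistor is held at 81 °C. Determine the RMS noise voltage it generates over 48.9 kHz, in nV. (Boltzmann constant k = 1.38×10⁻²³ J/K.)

T = 81 °C + 273.15 = 354.15 K
V_n = √(4kTRB)
4kTRB = 4 × 1.38×10⁻²³ × 354.15 × 1.73×10² × 4.89×10⁴ = 1.65×10⁻¹³ V²
V_n = √(1.65×10⁻¹³) = 4.07×10⁻⁷ V = 407 nV

407 nV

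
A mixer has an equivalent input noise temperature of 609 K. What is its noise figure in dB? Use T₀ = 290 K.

4.91 dB

F = 1 + T_e/T₀ = 1 + 609/290 = 3.1
NF = 10 log₁₀(3.1) = 4.91 dB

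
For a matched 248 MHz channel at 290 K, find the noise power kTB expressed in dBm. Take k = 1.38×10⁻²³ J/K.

−90.0 dBm

P_n = kTB = 1.38×10⁻²³ × 290 × 2.48×10⁸ = 9.92×10⁻¹³ W
In dBm: 10 log₁₀(9.92×10⁻¹³ / 10⁻³) = −90.0 dBm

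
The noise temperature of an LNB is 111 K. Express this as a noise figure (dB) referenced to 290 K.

F = 1 + T_e/T₀ = 1 + 111/290 = 1.38276
NF = 10 log₁₀(1.38276) = 1.41 dB

1.41 dB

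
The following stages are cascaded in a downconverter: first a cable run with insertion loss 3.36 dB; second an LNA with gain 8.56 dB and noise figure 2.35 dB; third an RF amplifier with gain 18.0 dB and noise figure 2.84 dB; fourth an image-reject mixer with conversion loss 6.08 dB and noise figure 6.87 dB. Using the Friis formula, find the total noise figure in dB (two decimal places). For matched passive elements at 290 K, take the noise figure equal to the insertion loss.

6.04 dB

Convert to linear (a loss of L dB is a gain of −L dB): F_i = 10^(NF_i/10), G_i = 10^(G_i,dB/10)
  Stage 1: F_1 = 10^(3.36/10) = 2.168, G_1 = 10^(−3.36/10) = 0.4613
  Stage 2: F_2 = 10^(2.35/10) = 1.718, G_2 = 10^(8.56/10) = 7.178
  Stage 3: F_3 = 10^(2.84/10) = 1.923, G_3 = 10^(18.0/10) = 63.10
  Stage 4: F_4 = 10^(6.87/10) = 4.864, G_4 = 10^(−6.08/10) = 0.2466
Friis cascade:
  F = 2.168 + (1.718 − 1)/0.4613 + (1.923 − 1)/3.311 + (4.864 − 1)/208.9 = 4.021
NF = 10 log₁₀(4.021) = 6.04 dB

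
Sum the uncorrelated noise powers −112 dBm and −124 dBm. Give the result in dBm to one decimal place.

Convert to linear, add, convert back:
P₁ = 6.31×10⁻¹⁵ W, P₂ = 3.98×10⁻¹⁶ W
P_tot = 6.71×10⁻¹⁵ W → 10 log₁₀(P_tot / 10⁻³) = −111.7 dBm

−111.7 dBm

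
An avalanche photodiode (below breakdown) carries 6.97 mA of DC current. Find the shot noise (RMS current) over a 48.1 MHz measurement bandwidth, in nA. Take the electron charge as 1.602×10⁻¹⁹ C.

328 nA

I_n = √(2qI·B)
2qI·B = 2 × 1.602×10⁻¹⁹ × 6.97×10⁻³ × 4.81×10⁷ = 1.07×10⁻¹³ A²
I_n = √(1.07×10⁻¹³) = 3.28×10⁻⁷ A = 328 nA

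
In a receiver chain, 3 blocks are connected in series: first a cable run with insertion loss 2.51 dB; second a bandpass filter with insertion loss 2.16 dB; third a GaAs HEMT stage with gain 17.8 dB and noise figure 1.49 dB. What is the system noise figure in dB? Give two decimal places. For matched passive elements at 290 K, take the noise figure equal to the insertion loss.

Convert to linear (a loss of L dB is a gain of −L dB): F_i = 10^(NF_i/10), G_i = 10^(G_i,dB/10)
  Stage 1: F_1 = 10^(2.51/10) = 1.782, G_1 = 10^(−2.51/10) = 0.5610
  Stage 2: F_2 = 10^(2.16/10) = 1.644, G_2 = 10^(−2.16/10) = 0.6081
  Stage 3: F_3 = 10^(1.49/10) = 1.409, G_3 = 10^(17.8/10) = 60.26
Friis cascade:
  F = 1.782 + (1.644 − 1)/0.5610 + (1.409 − 1)/0.3412 = 4.130
NF = 10 log₁₀(4.130) = 6.16 dB

6.16 dB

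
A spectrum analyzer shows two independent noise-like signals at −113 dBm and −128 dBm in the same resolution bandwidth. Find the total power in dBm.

−112.9 dBm

Convert to linear, add, convert back:
P₁ = 5.01×10⁻¹⁵ W, P₂ = 1.58×10⁻¹⁶ W
P_tot = 5.17×10⁻¹⁵ W → 10 log₁₀(P_tot / 10⁻³) = −112.9 dBm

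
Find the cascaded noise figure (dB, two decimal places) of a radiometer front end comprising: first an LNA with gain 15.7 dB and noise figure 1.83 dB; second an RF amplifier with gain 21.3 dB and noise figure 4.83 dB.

Convert to linear (a loss of L dB is a gain of −L dB): F_i = 10^(NF_i/10), G_i = 10^(G_i,dB/10)
  Stage 1: F_1 = 10^(1.83/10) = 1.524, G_1 = 10^(15.7/10) = 37.15
  Stage 2: F_2 = 10^(4.83/10) = 3.041, G_2 = 10^(21.3/10) = 134.9
Friis cascade:
  F = 1.524 + (3.041 − 1)/37.15 = 1.579
NF = 10 log₁₀(1.579) = 1.98 dB

1.98 dB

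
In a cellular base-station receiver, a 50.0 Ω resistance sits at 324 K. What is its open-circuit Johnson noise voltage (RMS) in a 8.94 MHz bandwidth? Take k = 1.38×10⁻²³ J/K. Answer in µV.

V_n = √(4kTRB)
4kTRB = 4 × 1.38×10⁻²³ × 324 × 5.00×10¹ × 8.94×10⁶ = 7.99×10⁻¹² V²
V_n = √(7.99×10⁻¹²) = 2.83×10⁻⁶ V = 2.83 µV

2.83 µV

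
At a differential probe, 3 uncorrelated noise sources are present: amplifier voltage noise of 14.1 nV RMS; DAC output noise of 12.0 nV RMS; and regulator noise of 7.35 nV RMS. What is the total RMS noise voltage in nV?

19.9 nV

Uncorrelated sources add in power (mean-square): V_tot = √(ΣV_i²)
V_tot = √[(1.41×10⁻⁸)² + (1.20×10⁻⁸)² + (7.35×10⁻⁹)²] = 1.99×10⁻⁸ V = 19.9 nV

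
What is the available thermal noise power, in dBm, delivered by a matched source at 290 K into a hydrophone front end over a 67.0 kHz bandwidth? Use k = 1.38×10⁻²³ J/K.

−125.7 dBm

P_n = kTB = 1.38×10⁻²³ × 290 × 6.70×10⁴ = 2.68×10⁻¹⁶ W
In dBm: 10 log₁₀(2.68×10⁻¹⁶ / 10⁻³) = −125.7 dBm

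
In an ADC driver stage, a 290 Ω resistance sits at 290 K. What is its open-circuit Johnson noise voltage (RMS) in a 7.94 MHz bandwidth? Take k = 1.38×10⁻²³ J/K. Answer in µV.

6.07 µV

V_n = √(4kTRB)
4kTRB = 4 × 1.38×10⁻²³ × 290 × 2.90×10² × 7.94×10⁶ = 3.69×10⁻¹¹ V²
V_n = √(3.69×10⁻¹¹) = 6.07×10⁻⁶ V = 6.07 µV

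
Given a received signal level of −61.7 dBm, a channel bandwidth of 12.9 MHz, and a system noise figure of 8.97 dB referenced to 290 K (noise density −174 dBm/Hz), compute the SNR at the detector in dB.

Noise floor: N = −174 + 10 log₁₀(B) + NF
10 log₁₀(1.29×10⁷) = 71.11 dB
N = −174 + 71.11 + 8.97 = −93.92 dBm
SNR = P_sig − N = −61.7 − (−93.92) = 32.22 dB → 32.2 dB

32.2 dB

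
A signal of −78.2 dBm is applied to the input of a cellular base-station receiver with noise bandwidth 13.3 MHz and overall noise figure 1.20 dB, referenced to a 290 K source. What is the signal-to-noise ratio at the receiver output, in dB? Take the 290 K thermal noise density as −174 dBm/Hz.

23.4 dB

Noise floor: N = −174 + 10 log₁₀(B) + NF
10 log₁₀(1.33×10⁷) = 71.24 dB
N = −174 + 71.24 + 1.20 = −101.56 dBm
SNR = P_sig − N = −78.2 − (−101.56) = 23.36 dB → 23.4 dB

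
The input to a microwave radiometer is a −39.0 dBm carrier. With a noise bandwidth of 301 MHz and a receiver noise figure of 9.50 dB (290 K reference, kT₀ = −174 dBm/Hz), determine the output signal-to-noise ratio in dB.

40.7 dB

Noise floor: N = −174 + 10 log₁₀(B) + NF
10 log₁₀(3.01×10⁸) = 84.79 dB
N = −174 + 84.79 + 9.50 = −79.71 dBm
SNR = P_sig − N = −39.0 − (−79.71) = 40.71 dB → 40.7 dB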